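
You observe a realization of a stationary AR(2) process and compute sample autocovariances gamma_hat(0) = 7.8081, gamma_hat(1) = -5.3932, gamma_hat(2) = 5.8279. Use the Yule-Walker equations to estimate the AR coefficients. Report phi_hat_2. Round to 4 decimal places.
\hat\phi_{2} = 0.5150

The Yule-Walker equations for an AR(p) process read, in matrix form,
  Gamma_p phi = r_p,   with   (Gamma_p)_{ij} = gamma(|i - j|),
                       (r_p)_i = gamma(i),   i,j = 1..p.
Substitute the sample gammas (Toeplitz matrix and right-hand side of size 2):
  Gamma_p = [[7.8081, -5.3932], [-5.3932, 7.8081]]
  r_p     = [-5.3932, 5.8279]
Written out:
  7.8081 phi_1 - 5.3932 phi_2 = -5.3932
  -5.3932 phi_1 + 7.8081 phi_2 = 5.8279
Solve by Cramer's rule:
  det = gamma(0)^2 - gamma(1)^2 = (7.8081)^2 - (-5.3932)^2 = 60.96642561 - 29.08660624 = 31.87981937
  phi_hat_1 = [gamma(1) gamma(0) - gamma(1) gamma(2)] / det = [(-5.3932)(7.8081) - (-5.3932)(5.8279)] / 31.87981937 = -10.67961464 / 31.87981937 = -0.335
  phi_hat_2 = [gamma(0) gamma(2) - gamma(1)^2] / det = [(7.8081)(5.8279) - (-5.3932)^2] / 31.87981937 = 16.41821975 / 31.87981937 = 0.515
So phi_hat = [-0.3350, 0.5150].
Therefore phi_hat_2 = 0.5150.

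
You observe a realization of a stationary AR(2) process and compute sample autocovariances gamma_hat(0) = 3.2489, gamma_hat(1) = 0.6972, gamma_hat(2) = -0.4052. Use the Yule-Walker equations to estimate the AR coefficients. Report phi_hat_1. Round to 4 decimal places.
\hat\phi_{1} = 0.2530

The Yule-Walker equations for an AR(p) process read, in matrix form,
  Gamma_p phi = r_p,   with   (Gamma_p)_{ij} = gamma(|i - j|),
                       (r_p)_i = gamma(i),   i,j = 1..p.
Substitute the sample gammas (Toeplitz matrix and right-hand side of size 2):
  Gamma_p = [[3.2489, 0.6972], [0.6972, 3.2489]]
  r_p     = [0.6972, -0.4052]
Written out:
  3.2489 phi_1 + 0.6972 phi_2 = 0.6972
  0.6972 phi_1 + 3.2489 phi_2 = -0.4052
Solve by Cramer's rule:
  det = gamma(0)^2 - gamma(1)^2 = (3.2489)^2 - (0.6972)^2 = 10.55535121 - 0.48608784 = 10.06926337
  phi_hat_1 = [gamma(1) gamma(0) - gamma(1) gamma(2)] / det = [(0.6972)(3.2489) - (0.6972)(-0.4052)] / 10.06926337 = 2.54763852 / 10.06926337 = 0.253
  phi_hat_2 = [gamma(0) gamma(2) - gamma(1)^2] / det = [(3.2489)(-0.4052) - (0.6972)^2] / 10.06926337 = -1.80254212 / 10.06926337 = -0.179
So phi_hat = [0.2530, -0.1790].
Therefore phi_hat_1 = 0.2530.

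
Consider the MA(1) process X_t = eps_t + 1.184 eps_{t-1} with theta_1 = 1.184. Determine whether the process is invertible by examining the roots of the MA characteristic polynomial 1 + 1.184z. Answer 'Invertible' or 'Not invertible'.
\text{Not invertible}

The MA(q) characteristic polynomial is P(z) = 1 + 1.184z.
Invertibility requires all roots to lie outside the unit circle, i.e. |z| > 1 for every root.
This is linear in z: 1 + (1.184) z = 0  =>  z = -1/(1.184) = -0.844595,  |z| = 0.844595.
Moduli of all roots: 0.8446.
All moduli strictly greater than 1? No.
Verdict: Not invertible.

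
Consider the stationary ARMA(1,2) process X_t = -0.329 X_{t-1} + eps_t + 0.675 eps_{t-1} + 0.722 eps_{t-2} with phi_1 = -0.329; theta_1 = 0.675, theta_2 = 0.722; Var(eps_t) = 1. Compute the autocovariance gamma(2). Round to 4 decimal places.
\gamma(2) = 0.5838

Multiply the model equation by X_{t-k} and take expectations. With theta_0 = psi_0 = 1 and psi_j the MA(infinity) weights, this gives
  gamma(k) - sum_i phi_i gamma(k-i) = c_k,
  c_k = sigma^2 * sum_{j=k..q} theta_j psi_{j-k}   (c_k = 0 for k > q),
using gamma(-m) = gamma(m).
psi-weights needed (psi_j = theta_j + sum_i phi_i psi_{j-i}):
  psi_1 = theta_1 + phi_1 = 0.675 + (-0.329) = 0.346
  psi_2 = theta_2 + phi_1 psi_1 = 0.722 + (-0.329)(0.346) = 0.608166
Right-hand sides:
  c_0 = sigma^2 (1 + theta_1 psi_1 + theta_2 psi_2) = 1 * (1 + (0.675)(0.346) + (0.722)(0.608166)) = 1 * 1.672646 = 1.672646
  c_1 = sigma^2 (theta_1 + theta_2 psi_1) = 1 * (0.675 + (0.722)(0.346)) = 0.924812
  c_2 = sigma^2 theta_2 = 1 * (0.722) = 0.722
Equations for k = 0 and k = 1 (AR order 1):
  gamma(0) = phi_1 gamma(1) + c_0
  gamma(1) = phi_1 gamma(0) + c_1
Substituting the second into the first: gamma(0) (1 - phi_1^2) = c_0 + phi_1 c_1, so
  gamma(0) = (c_0 + phi_1 c_1) / (1 - phi_1^2) = (1.672646 + (-0.329)(0.924812)) / (1 - (-0.329)^2) = 1.368383 / 0.891759 = 1.534476.
  gamma(1) = phi_1 gamma(0) + c_1 = (-0.329)(1.534476) + (0.924812) = 0.419969.
For k = 2: gamma(2) = phi_1 gamma(1) + c_2
  = (-0.329)(0.419969) + (0.722) = 0.58383.
Therefore gamma(2) = 0.5838 (to 4 decimal places).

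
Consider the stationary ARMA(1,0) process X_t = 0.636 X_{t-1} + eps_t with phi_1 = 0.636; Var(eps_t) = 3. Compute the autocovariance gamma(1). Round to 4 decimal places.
\gamma(1) = 3.2040

Multiply the model equation by X_{t-k} and take expectations. With theta_0 = psi_0 = 1 and psi_j the MA(infinity) weights, this gives
  gamma(k) - sum_i phi_i gamma(k-i) = c_k,
  c_k = sigma^2 * sum_{j=k..q} theta_j psi_{j-k}   (c_k = 0 for k > q),
using gamma(-m) = gamma(m).
Pure AR (q = 0): c_0 = sigma^2 = 3, c_k = 0 for k >= 1.
Equations for k = 0 and k = 1 (AR order 1):
  gamma(0) = phi_1 gamma(1) + c_0
  gamma(1) = phi_1 gamma(0) + c_1
Substituting the second into the first: gamma(0) (1 - phi_1^2) = c_0 + phi_1 c_1, so
  gamma(0) = c_0 / (1 - phi_1^2) = 3 / (1 - (0.636)^2) = 3 / 0.595504 = 5.03775.
  gamma(1) = phi_1 gamma(0) = (0.636)(5.03775) = 3.204009.
Therefore gamma(1) = 3.2040 (to 4 decimal places).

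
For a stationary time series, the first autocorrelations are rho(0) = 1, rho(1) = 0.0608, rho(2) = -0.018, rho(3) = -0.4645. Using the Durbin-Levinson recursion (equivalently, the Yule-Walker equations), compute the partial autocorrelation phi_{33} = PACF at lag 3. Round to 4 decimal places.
\phi_{33} = -0.4640

The PACF at lag k is phi_{kk}, the last component of the solution
to the Yule-Walker system G_k phi = r_k where
  (G_k)_{ij} = rho(|i - j|), (r_k)_i = rho(i), i,j = 1..k.
Equivalently, Durbin-Levinson gives phi_{kk} iteratively:
  phi_{11} = rho(1)
  phi_{kk} = [rho(k) - sum_{j=1..k-1} phi_{k-1,j} rho(k-j)]
            / [1 - sum_{j=1..k-1} phi_{k-1,j} rho(j)],
  phi_{k,j} = phi_{k-1,j} - phi_{kk} phi_{k-1,k-j},  j = 1..k-1.
Step k = 1:
  phi_11 = rho(1) = 0.0608.
Step k = 2:
  phi_22 = [rho(2) - phi_11 rho(1)] / [1 - phi_11 rho(1)] = [-0.018 - (0.0608)(0.0608)] / [1 - (0.0608)(0.0608)]
         = -0.02169664 / 0.99630336 = -0.021777.
  Update: phi_21 = phi_11 - phi_22 phi_11 = 0.0608 - (-0.021777)(0.0608) = 0.062124.
Step k = 3:
  phi_33 = [rho(3) - phi_21 rho(2) - phi_22 rho(1)] / [1 - phi_21 rho(1) - phi_22 rho(2)]
    numerator   = -0.4645 - (0.062124)(-0.018) - (-0.021777)(0.0608) = -0.46205772
    denominator = 1 - (0.062124)(0.0608) - (-0.021777)(-0.018) = 0.99583087
  phi_33 = -0.46205772 / 0.99583087 = -0.464.
Therefore phi_{33} = -0.4640.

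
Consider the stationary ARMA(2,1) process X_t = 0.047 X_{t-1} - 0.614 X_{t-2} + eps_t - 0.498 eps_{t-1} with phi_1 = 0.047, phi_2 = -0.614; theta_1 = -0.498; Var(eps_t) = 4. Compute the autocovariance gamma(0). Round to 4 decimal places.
\gamma(0) = 7.8332

Multiply the model equation by X_{t-k} and take expectations. With theta_0 = psi_0 = 1 and psi_j the MA(infinity) weights, this gives
  gamma(k) - sum_i phi_i gamma(k-i) = c_k,
  c_k = sigma^2 * sum_{j=k..q} theta_j psi_{j-k}   (c_k = 0 for k > q),
using gamma(-m) = gamma(m).
psi-weights needed (psi_j = theta_j + sum_i phi_i psi_{j-i}):
  psi_1 = theta_1 + phi_1 = -0.498 + (0.047) = -0.451
Right-hand sides:
  c_0 = sigma^2 (1 + theta_1 psi_1) = 4 * (1 + (-0.498)(-0.451)) = 4 * 1.224598 = 4.898392
  c_1 = sigma^2 theta_1 = 4 * (-0.498) = -1.992
  c_2 = 0
Equations for k = 0, 1, 2 (AR order 2, c_2 = 0):
  (E0) gamma(0) = phi_1 gamma(1) + phi_2 gamma(2) + c_0
  (E1) gamma(1) = phi_1 gamma(0) + phi_2 gamma(1) + c_1
  (E2) gamma(2) = phi_1 gamma(1) + phi_2 gamma(0)
From (E1): gamma(1) = A gamma(0) + B with
  A = phi_1 / (1 - phi_2) = 0.047 / 1.614 = 0.02912,   B = c_1 / (1 - phi_2) = -1.992 / 1.614 = -1.234201.
Insert (E2) into (E0): gamma(0) (1 - phi_2^2) = phi_1 (1 + phi_2) gamma(1) + c_0.
  phi_1 (1 + phi_2) = (0.047)(0.386) = 0.018142,   1 - phi_2^2 = 0.623004.
Replace gamma(1) by A gamma(0) + B and collect gamma(0):
  gamma(0) [0.623004 - (0.018142)(0.02912)] = (0.018142)(-1.234201) + 4.898392
  gamma(0) * 0.622476 = 4.876001
  gamma(0) = 4.876001 / 0.622476 = 7.833239.
Therefore gamma(0) = 7.8332 (to 4 decimal places).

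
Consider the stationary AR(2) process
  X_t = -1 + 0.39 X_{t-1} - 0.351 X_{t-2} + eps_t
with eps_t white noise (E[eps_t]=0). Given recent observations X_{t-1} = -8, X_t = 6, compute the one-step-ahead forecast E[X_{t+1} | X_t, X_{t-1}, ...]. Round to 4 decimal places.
E[X_{t+1} \mid \mathcal F_t] = 4.1480

For an AR(p) model X_t = c + sum_i phi_i X_{t-i} + eps_t, the
one-step-ahead conditional mean is
  E[X_{t+1} | X_t, ...] = c + sum_i phi_i X_{t+1-i}.
Substitute known values:
  E[X_{t+1} | ...] = -1 + (0.39) * (6) + (-0.351) * (-8)
                   = 4.1480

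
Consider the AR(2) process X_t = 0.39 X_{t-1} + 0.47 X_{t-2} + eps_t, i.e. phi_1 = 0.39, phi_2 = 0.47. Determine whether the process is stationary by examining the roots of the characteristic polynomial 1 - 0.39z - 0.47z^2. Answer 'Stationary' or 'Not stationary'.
\text{Stationary}

The AR(p) characteristic polynomial is P(z) = 1 - 0.39z - 0.47z^2.
Stationarity requires all roots to lie outside the unit circle, i.e. |z| > 1 for every root.
Set 1 + (-0.39) z + (-0.47) z^2 = 0, i.e. a z^2 + b z + c = 0 with a = -0.47, b = -0.39, c = 1.
Discriminant D = b^2 - 4ac = (-0.39)^2 - 4*(-0.47)*1 = 0.1521 - (-1.88) = 2.0321.
D >= 0, so the roots are real: z = (-b +/- sqrt(D)) / (2a) = (0.39 +/- 1.425517) / (-0.94).
  z_1 = (0.39 + 1.425517) / (-0.94) = -1.9314,   |z_1| = 1.9314.
  z_2 = (0.39 - 1.425517) / (-0.94) = 1.1016,   |z_2| = 1.1016.
Moduli of all roots: 1.9314, 1.1016.
All moduli strictly greater than 1? Yes.
Verdict: Stationary.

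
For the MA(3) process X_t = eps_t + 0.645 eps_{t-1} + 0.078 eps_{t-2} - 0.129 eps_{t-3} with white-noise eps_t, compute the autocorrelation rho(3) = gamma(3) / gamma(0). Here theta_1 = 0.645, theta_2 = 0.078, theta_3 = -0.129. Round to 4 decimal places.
\rho(3) = -0.0897

For an MA(q) process with theta_0 = 1, the autocovariance is
  gamma(k) = sigma^2 * sum_{i=0..q-k} theta_i * theta_{i+k},
and rho(k) = gamma(k) / gamma(0). Sigma^2 cancels.
  numerator   = (1)*(-0.129) = -0.129.
  denominator = (1)^2 + (0.645)^2 + (0.078)^2 + (-0.129)^2 = 1.43875.
  rho(3) = -0.129 / 1.43875 = -0.0897.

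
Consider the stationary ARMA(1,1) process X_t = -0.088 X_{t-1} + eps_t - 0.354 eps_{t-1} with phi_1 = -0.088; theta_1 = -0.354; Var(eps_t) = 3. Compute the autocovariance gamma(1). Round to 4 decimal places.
\gamma(1) = -1.3780

Multiply the model equation by X_{t-k} and take expectations. With theta_0 = psi_0 = 1 and psi_j the MA(infinity) weights, this gives
  gamma(k) - sum_i phi_i gamma(k-i) = c_k,
  c_k = sigma^2 * sum_{j=k..q} theta_j psi_{j-k}   (c_k = 0 for k > q),
using gamma(-m) = gamma(m).
psi-weights needed (psi_j = theta_j + sum_i phi_i psi_{j-i}):
  psi_1 = theta_1 + phi_1 = -0.354 + (-0.088) = -0.442
Right-hand sides:
  c_0 = sigma^2 (1 + theta_1 psi_1) = 3 * (1 + (-0.354)(-0.442)) = 3 * 1.156468 = 3.469404
  c_1 = sigma^2 theta_1 = 3 * (-0.354) = -1.062
  c_2 = 0
Equations for k = 0 and k = 1 (AR order 1):
  gamma(0) = phi_1 gamma(1) + c_0
  gamma(1) = phi_1 gamma(0) + c_1
Substituting the second into the first: gamma(0) (1 - phi_1^2) = c_0 + phi_1 c_1, so
  gamma(0) = (c_0 + phi_1 c_1) / (1 - phi_1^2) = (3.469404 + (-0.088)(-1.062)) / (1 - (-0.088)^2) = 3.56286 / 0.992256 = 3.590666.
  gamma(1) = phi_1 gamma(0) + c_1 = (-0.088)(3.590666) + (-1.062) = -1.377979.
Therefore gamma(1) = -1.3780 (to 4 decimal places).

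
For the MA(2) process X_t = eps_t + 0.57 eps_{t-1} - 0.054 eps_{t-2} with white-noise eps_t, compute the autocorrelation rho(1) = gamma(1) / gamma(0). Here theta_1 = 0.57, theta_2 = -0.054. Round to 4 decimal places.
\rho(1) = 0.4061

For an MA(q) process with theta_0 = 1, the autocovariance is
  gamma(k) = sigma^2 * sum_{i=0..q-k} theta_i * theta_{i+k},
and rho(k) = gamma(k) / gamma(0). Sigma^2 cancels.
  numerator   = (1)*(0.57) + (0.57)*(-0.054) = 0.53922.
  denominator = (1)^2 + (0.57)^2 + (-0.054)^2 = 1.327816.
  rho(1) = 0.53922 / 1.327816 = 0.4061.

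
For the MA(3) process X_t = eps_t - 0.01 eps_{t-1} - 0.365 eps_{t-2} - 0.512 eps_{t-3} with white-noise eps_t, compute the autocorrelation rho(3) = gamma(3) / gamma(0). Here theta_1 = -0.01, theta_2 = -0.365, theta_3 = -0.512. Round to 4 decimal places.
\rho(3) = -0.3669

For an MA(q) process with theta_0 = 1, the autocovariance is
  gamma(k) = sigma^2 * sum_{i=0..q-k} theta_i * theta_{i+k},
and rho(k) = gamma(k) / gamma(0). Sigma^2 cancels.
  numerator   = (1)*(-0.512) = -0.512.
  denominator = (1)^2 + (-0.01)^2 + (-0.365)^2 + (-0.512)^2 = 1.395469.
  rho(3) = -0.512 / 1.395469 = -0.3669.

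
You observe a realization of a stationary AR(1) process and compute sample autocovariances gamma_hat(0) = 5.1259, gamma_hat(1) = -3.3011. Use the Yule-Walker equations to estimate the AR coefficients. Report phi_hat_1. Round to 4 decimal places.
\hat\phi_{1} = -0.6440

The Yule-Walker equations for an AR(p) process read, in matrix form,
  Gamma_p phi = r_p,   with   (Gamma_p)_{ij} = gamma(|i - j|),
                       (r_p)_i = gamma(i),   i,j = 1..p.
Substitute the sample gammas (Toeplitz matrix and right-hand side of size 1):
  Gamma_p = [[5.1259]]
  r_p     = [-3.3011]
With p = 1 this is the single equation gamma(0) phi_1 = gamma(1):
  phi_hat_1 = gamma(1) / gamma(0) = -3.3011 / 5.1259 = -0.6440.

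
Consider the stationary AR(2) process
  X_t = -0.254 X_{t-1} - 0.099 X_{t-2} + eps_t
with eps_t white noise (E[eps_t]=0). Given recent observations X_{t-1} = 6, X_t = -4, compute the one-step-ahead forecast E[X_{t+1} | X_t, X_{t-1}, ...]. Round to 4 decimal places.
E[X_{t+1} \mid \mathcal F_t] = 0.4220

For an AR(p) model X_t = c + sum_i phi_i X_{t-i} + eps_t, the
one-step-ahead conditional mean is
  E[X_{t+1} | X_t, ...] = c + sum_i phi_i X_{t+1-i}.
Substitute known values:
  E[X_{t+1} | ...] = (-0.254) * (-4) + (-0.099) * (6)
                   = 0.4220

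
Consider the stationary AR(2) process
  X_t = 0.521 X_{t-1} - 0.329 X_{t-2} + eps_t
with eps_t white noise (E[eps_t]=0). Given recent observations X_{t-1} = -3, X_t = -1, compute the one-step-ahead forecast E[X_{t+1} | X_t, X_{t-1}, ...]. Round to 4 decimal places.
E[X_{t+1} \mid \mathcal F_t] = 0.4660

For an AR(p) model X_t = c + sum_i phi_i X_{t-i} + eps_t, the
one-step-ahead conditional mean is
  E[X_{t+1} | X_t, ...] = c + sum_i phi_i X_{t+1-i}.
Substitute known values:
  E[X_{t+1} | ...] = (0.521) * (-1) + (-0.329) * (-3)
                   = 0.4660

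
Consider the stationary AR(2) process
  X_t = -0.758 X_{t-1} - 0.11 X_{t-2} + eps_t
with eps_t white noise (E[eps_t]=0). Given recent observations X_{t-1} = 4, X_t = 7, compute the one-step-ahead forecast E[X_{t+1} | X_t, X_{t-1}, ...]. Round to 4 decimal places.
E[X_{t+1} \mid \mathcal F_t] = -5.7460

For an AR(p) model X_t = c + sum_i phi_i X_{t-i} + eps_t, the
one-step-ahead conditional mean is
  E[X_{t+1} | X_t, ...] = c + sum_i phi_i X_{t+1-i}.
Substitute known values:
  E[X_{t+1} | ...] = (-0.758) * (7) + (-0.11) * (4)
                   = -5.7460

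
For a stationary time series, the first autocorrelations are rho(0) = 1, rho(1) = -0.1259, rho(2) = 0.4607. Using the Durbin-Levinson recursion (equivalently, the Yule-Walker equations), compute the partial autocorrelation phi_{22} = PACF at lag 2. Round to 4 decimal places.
\phi_{22} = 0.4520

The PACF at lag k is phi_{kk}, the last component of the solution
to the Yule-Walker system G_k phi = r_k where
  (G_k)_{ij} = rho(|i - j|), (r_k)_i = rho(i), i,j = 1..k.
Equivalently, Durbin-Levinson gives phi_{kk} iteratively:
  phi_{11} = rho(1)
  phi_{kk} = [rho(k) - sum_{j=1..k-1} phi_{k-1,j} rho(k-j)]
            / [1 - sum_{j=1..k-1} phi_{k-1,j} rho(j)],
  phi_{k,j} = phi_{k-1,j} - phi_{kk} phi_{k-1,k-j},  j = 1..k-1.
Step k = 1:
  phi_11 = rho(1) = -0.1259.
Step k = 2:
  phi_22 = [rho(2) - phi_11 rho(1)] / [1 - phi_11 rho(1)] = [0.4607 - (-0.1259)(-0.1259)] / [1 - (-0.1259)(-0.1259)]
         = 0.44484919 / 0.98414919 = 0.452.
Therefore phi_{22} = 0.4520.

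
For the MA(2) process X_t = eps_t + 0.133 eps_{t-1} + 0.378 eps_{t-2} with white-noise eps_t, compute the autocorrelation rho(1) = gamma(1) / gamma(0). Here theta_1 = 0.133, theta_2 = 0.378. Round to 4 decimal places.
\rho(1) = 0.1579

For an MA(q) process with theta_0 = 1, the autocovariance is
  gamma(k) = sigma^2 * sum_{i=0..q-k} theta_i * theta_{i+k},
and rho(k) = gamma(k) / gamma(0). Sigma^2 cancels.
  numerator   = (1)*(0.133) + (0.133)*(0.378) = 0.183274.
  denominator = (1)^2 + (0.133)^2 + (0.378)^2 = 1.160573.
  rho(1) = 0.183274 / 1.160573 = 0.1579.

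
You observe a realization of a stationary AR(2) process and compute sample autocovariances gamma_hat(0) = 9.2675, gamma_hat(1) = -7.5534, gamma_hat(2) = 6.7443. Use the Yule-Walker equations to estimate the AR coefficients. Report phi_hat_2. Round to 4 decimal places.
\hat\phi_{2} = 0.1890

The Yule-Walker equations for an AR(p) process read, in matrix form,
  Gamma_p phi = r_p,   with   (Gamma_p)_{ij} = gamma(|i - j|),
                       (r_p)_i = gamma(i),   i,j = 1..p.
Substitute the sample gammas (Toeplitz matrix and right-hand side of size 2):
  Gamma_p = [[9.2675, -7.5534], [-7.5534, 9.2675]]
  r_p     = [-7.5534, 6.7443]
Written out:
  9.2675 phi_1 - 7.5534 phi_2 = -7.5534
  -7.5534 phi_1 + 9.2675 phi_2 = 6.7443
Solve by Cramer's rule:
  det = gamma(0)^2 - gamma(1)^2 = (9.2675)^2 - (-7.5534)^2 = 85.88655625 - 57.05385156 = 28.83270469
  phi_hat_1 = [gamma(1) gamma(0) - gamma(1) gamma(2)] / det = [(-7.5534)(9.2675) - (-7.5534)(6.7443)] / 28.83270469 = -19.05873888 / 28.83270469 = -0.661
  phi_hat_2 = [gamma(0) gamma(2) - gamma(1)^2] / det = [(9.2675)(6.7443) - (-7.5534)^2] / 28.83270469 = 5.44894869 / 28.83270469 = 0.189
So phi_hat = [-0.6610, 0.1890].
Therefore phi_hat_2 = 0.1890.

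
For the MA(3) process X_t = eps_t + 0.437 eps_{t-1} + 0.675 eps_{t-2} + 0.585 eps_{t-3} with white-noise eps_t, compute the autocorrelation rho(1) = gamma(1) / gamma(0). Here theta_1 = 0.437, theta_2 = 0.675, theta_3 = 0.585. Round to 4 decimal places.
\rho(1) = 0.5666

For an MA(q) process with theta_0 = 1, the autocovariance is
  gamma(k) = sigma^2 * sum_{i=0..q-k} theta_i * theta_{i+k},
and rho(k) = gamma(k) / gamma(0). Sigma^2 cancels.
  numerator   = (1)*(0.437) + (0.437)*(0.675) + (0.675)*(0.585) = 1.12685.
  denominator = (1)^2 + (0.437)^2 + (0.675)^2 + (0.585)^2 = 1.988819.
  rho(1) = 1.12685 / 1.988819 = 0.5666.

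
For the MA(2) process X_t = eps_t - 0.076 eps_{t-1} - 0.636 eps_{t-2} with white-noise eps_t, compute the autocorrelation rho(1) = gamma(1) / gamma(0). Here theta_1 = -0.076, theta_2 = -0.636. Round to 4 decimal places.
\rho(1) = -0.0196

For an MA(q) process with theta_0 = 1, the autocovariance is
  gamma(k) = sigma^2 * sum_{i=0..q-k} theta_i * theta_{i+k},
and rho(k) = gamma(k) / gamma(0). Sigma^2 cancels.
  numerator   = (1)*(-0.076) + (-0.076)*(-0.636) = -0.027664.
  denominator = (1)^2 + (-0.076)^2 + (-0.636)^2 = 1.410272.
  rho(1) = -0.027664 / 1.410272 = -0.0196.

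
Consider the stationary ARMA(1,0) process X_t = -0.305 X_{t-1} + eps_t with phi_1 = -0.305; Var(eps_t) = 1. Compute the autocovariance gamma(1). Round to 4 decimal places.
\gamma(1) = -0.3363

Multiply the model equation by X_{t-k} and take expectations. With theta_0 = psi_0 = 1 and psi_j the MA(infinity) weights, this gives
  gamma(k) - sum_i phi_i gamma(k-i) = c_k,
  c_k = sigma^2 * sum_{j=k..q} theta_j psi_{j-k}   (c_k = 0 for k > q),
using gamma(-m) = gamma(m).
Pure AR (q = 0): c_0 = sigma^2 = 1, c_k = 0 for k >= 1.
Equations for k = 0 and k = 1 (AR order 1):
  gamma(0) = phi_1 gamma(1) + c_0
  gamma(1) = phi_1 gamma(0) + c_1
Substituting the second into the first: gamma(0) (1 - phi_1^2) = c_0 + phi_1 c_1, so
  gamma(0) = c_0 / (1 - phi_1^2) = 1 / (1 - (-0.305)^2) = 1 / 0.906975 = 1.102566.
  gamma(1) = phi_1 gamma(0) = (-0.305)(1.102566) = -0.336283.
Therefore gamma(1) = -0.3363 (to 4 decimal places).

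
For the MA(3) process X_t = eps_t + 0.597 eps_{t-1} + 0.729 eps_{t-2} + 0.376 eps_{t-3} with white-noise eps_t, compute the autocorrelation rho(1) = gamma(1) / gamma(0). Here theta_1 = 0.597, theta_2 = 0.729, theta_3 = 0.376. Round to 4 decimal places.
\rho(1) = 0.6438

For an MA(q) process with theta_0 = 1, the autocovariance is
  gamma(k) = sigma^2 * sum_{i=0..q-k} theta_i * theta_{i+k},
and rho(k) = gamma(k) / gamma(0). Sigma^2 cancels.
  numerator   = (1)*(0.597) + (0.597)*(0.729) + (0.729)*(0.376) = 1.306317.
  denominator = (1)^2 + (0.597)^2 + (0.729)^2 + (0.376)^2 = 2.029226.
  rho(1) = 1.306317 / 2.029226 = 0.6438.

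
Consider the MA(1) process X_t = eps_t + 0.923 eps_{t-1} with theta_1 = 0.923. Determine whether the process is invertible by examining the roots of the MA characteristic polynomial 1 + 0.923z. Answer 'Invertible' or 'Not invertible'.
\text{Invertible}

The MA(q) characteristic polynomial is P(z) = 1 + 0.923z.
Invertibility requires all roots to lie outside the unit circle, i.e. |z| > 1 for every root.
This is linear in z: 1 + (0.923) z = 0  =>  z = -1/(0.923) = -1.083424,  |z| = 1.083424.
Moduli of all roots: 1.0834.
All moduli strictly greater than 1? Yes.
Verdict: Invertible.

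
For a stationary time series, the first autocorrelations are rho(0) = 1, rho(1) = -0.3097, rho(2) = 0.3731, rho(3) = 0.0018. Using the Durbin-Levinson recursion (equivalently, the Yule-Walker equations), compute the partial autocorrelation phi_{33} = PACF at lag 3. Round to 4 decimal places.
\phi_{33} = 0.2159

The PACF at lag k is phi_{kk}, the last component of the solution
to the Yule-Walker system G_k phi = r_k where
  (G_k)_{ij} = rho(|i - j|), (r_k)_i = rho(i), i,j = 1..k.
Equivalently, Durbin-Levinson gives phi_{kk} iteratively:
  phi_{11} = rho(1)
  phi_{kk} = [rho(k) - sum_{j=1..k-1} phi_{k-1,j} rho(k-j)]
            / [1 - sum_{j=1..k-1} phi_{k-1,j} rho(j)],
  phi_{k,j} = phi_{k-1,j} - phi_{kk} phi_{k-1,k-j},  j = 1..k-1.
Step k = 1:
  phi_11 = rho(1) = -0.3097.
Step k = 2:
  phi_22 = [rho(2) - phi_11 rho(1)] / [1 - phi_11 rho(1)] = [0.3731 - (-0.3097)(-0.3097)] / [1 - (-0.3097)(-0.3097)]
         = 0.27718591 / 0.90408591 = 0.306592.
  Update: phi_21 = phi_11 - phi_22 phi_11 = -0.3097 - (0.306592)(-0.3097) = -0.214748.
Step k = 3:
  phi_33 = [rho(3) - phi_21 rho(2) - phi_22 rho(1)] / [1 - phi_21 rho(1) - phi_22 rho(2)]
    numerator   = 0.0018 - (-0.214748)(0.3731) - (0.306592)(-0.3097) = 0.17687428
    denominator = 1 - (-0.214748)(-0.3097) - (0.306592)(0.3731) = 0.8191028
  phi_33 = 0.17687428 / 0.8191028 = 0.2159.
Therefore phi_{33} = 0.2159.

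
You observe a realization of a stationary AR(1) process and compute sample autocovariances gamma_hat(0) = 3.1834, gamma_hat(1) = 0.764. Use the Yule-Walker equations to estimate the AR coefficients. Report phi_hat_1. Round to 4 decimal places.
\hat\phi_{1} = 0.2400

The Yule-Walker equations for an AR(p) process read, in matrix form,
  Gamma_p phi = r_p,   with   (Gamma_p)_{ij} = gamma(|i - j|),
                       (r_p)_i = gamma(i),   i,j = 1..p.
Substitute the sample gammas (Toeplitz matrix and right-hand side of size 1):
  Gamma_p = [[3.1834]]
  r_p     = [0.764]
With p = 1 this is the single equation gamma(0) phi_1 = gamma(1):
  phi_hat_1 = gamma(1) / gamma(0) = 0.764 / 3.1834 = 0.2400.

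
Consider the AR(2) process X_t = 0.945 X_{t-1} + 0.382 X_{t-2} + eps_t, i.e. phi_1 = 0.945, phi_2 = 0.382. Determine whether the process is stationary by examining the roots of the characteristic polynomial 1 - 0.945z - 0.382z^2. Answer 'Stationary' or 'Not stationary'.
\text{Not stationary}

The AR(p) characteristic polynomial is P(z) = 1 - 0.945z - 0.382z^2.
Stationarity requires all roots to lie outside the unit circle, i.e. |z| > 1 for every root.
Set 1 + (-0.945) z + (-0.382) z^2 = 0, i.e. a z^2 + b z + c = 0 with a = -0.382, b = -0.945, c = 1.
Discriminant D = b^2 - 4ac = (-0.945)^2 - 4*(-0.382)*1 = 0.893025 - (-1.528) = 2.421025.
D >= 0, so the roots are real: z = (-b +/- sqrt(D)) / (2a) = (0.945 +/- 1.555964) / (-0.764).
  z_1 = (0.945 + 1.555964) / (-0.764) = -3.2735,   |z_1| = 3.2735.
  z_2 = (0.945 - 1.555964) / (-0.764) = 0.7997,   |z_2| = 0.7997.
Moduli of all roots: 3.2735, 0.7997.
All moduli strictly greater than 1? No.
Verdict: Not stationary.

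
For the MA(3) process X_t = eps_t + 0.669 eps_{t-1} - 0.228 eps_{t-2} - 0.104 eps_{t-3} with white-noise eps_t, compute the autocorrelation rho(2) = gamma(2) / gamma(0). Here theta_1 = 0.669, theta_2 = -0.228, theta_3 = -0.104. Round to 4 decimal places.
\rho(2) = -0.1970

For an MA(q) process with theta_0 = 1, the autocovariance is
  gamma(k) = sigma^2 * sum_{i=0..q-k} theta_i * theta_{i+k},
and rho(k) = gamma(k) / gamma(0). Sigma^2 cancels.
  numerator   = (1)*(-0.228) + (0.669)*(-0.104) = -0.297576.
  denominator = (1)^2 + (0.669)^2 + (-0.228)^2 + (-0.104)^2 = 1.510361.
  rho(2) = -0.297576 / 1.510361 = -0.1970.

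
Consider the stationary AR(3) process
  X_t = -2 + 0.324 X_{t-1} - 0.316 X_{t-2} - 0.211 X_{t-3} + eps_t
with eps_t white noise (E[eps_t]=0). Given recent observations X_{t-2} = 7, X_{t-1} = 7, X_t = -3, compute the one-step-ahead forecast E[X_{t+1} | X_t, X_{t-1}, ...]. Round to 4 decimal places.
E[X_{t+1} \mid \mathcal F_t] = -6.6610

For an AR(p) model X_t = c + sum_i phi_i X_{t-i} + eps_t, the
one-step-ahead conditional mean is
  E[X_{t+1} | X_t, ...] = c + sum_i phi_i X_{t+1-i}.
Substitute known values:
  E[X_{t+1} | ...] = -2 + (0.324) * (-3) + (-0.316) * (7) + (-0.211) * (7)
                   = -6.6610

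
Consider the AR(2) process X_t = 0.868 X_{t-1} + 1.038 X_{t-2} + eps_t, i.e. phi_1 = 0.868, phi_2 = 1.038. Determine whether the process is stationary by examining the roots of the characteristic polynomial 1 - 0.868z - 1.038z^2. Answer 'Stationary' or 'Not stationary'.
\text{Not stationary}

The AR(p) characteristic polynomial is P(z) = 1 - 0.868z - 1.038z^2.
Stationarity requires all roots to lie outside the unit circle, i.e. |z| > 1 for every root.
Set 1 + (-0.868) z + (-1.038) z^2 = 0, i.e. a z^2 + b z + c = 0 with a = -1.038, b = -0.868, c = 1.
Discriminant D = b^2 - 4ac = (-0.868)^2 - 4*(-1.038)*1 = 0.753424 - (-4.152) = 4.905424.
D >= 0, so the roots are real: z = (-b +/- sqrt(D)) / (2a) = (0.868 +/- 2.214819) / (-2.076).
  z_1 = (0.868 + 2.214819) / (-2.076) = -1.485,   |z_1| = 1.485.
  z_2 = (0.868 - 2.214819) / (-2.076) = 0.6488,   |z_2| = 0.6488.
Moduli of all roots: 1.4850, 0.6488.
All moduli strictly greater than 1? No.
Verdict: Not stationary.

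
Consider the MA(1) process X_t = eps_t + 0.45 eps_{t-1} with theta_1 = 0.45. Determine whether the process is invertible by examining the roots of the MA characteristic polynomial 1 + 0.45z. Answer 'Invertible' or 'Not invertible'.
\text{Invertible}

The MA(q) characteristic polynomial is P(z) = 1 + 0.45z.
Invertibility requires all roots to lie outside the unit circle, i.e. |z| > 1 for every root.
This is linear in z: 1 + (0.45) z = 0  =>  z = -1/(0.45) = -2.222222,  |z| = 2.222222.
Moduli of all roots: 2.2222.
All moduli strictly greater than 1? Yes.
Verdict: Invertible.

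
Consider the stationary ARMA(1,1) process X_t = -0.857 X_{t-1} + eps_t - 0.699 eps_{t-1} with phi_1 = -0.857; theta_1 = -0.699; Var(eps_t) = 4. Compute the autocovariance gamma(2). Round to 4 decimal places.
\gamma(2) = 32.1190

Multiply the model equation by X_{t-k} and take expectations. With theta_0 = psi_0 = 1 and psi_j the MA(infinity) weights, this gives
  gamma(k) - sum_i phi_i gamma(k-i) = c_k,
  c_k = sigma^2 * sum_{j=k..q} theta_j psi_{j-k}   (c_k = 0 for k > q),
using gamma(-m) = gamma(m).
psi-weights needed (psi_j = theta_j + sum_i phi_i psi_{j-i}):
  psi_1 = theta_1 + phi_1 = -0.699 + (-0.857) = -1.556
Right-hand sides:
  c_0 = sigma^2 (1 + theta_1 psi_1) = 4 * (1 + (-0.699)(-1.556)) = 4 * 2.087644 = 8.350576
  c_1 = sigma^2 theta_1 = 4 * (-0.699) = -2.796
  c_2 = 0
Equations for k = 0 and k = 1 (AR order 1):
  gamma(0) = phi_1 gamma(1) + c_0
  gamma(1) = phi_1 gamma(0) + c_1
Substituting the second into the first: gamma(0) (1 - phi_1^2) = c_0 + phi_1 c_1, so
  gamma(0) = (c_0 + phi_1 c_1) / (1 - phi_1^2) = (8.350576 + (-0.857)(-2.796)) / (1 - (-0.857)^2) = 10.746748 / 0.265551 = 40.46962.
  gamma(1) = phi_1 gamma(0) + c_1 = (-0.857)(40.46962) + (-2.796) = -37.478464.
For k = 2 (> q): gamma(2) = phi_1 gamma(1) = (-0.857)(-37.478464) = 32.119044.
Therefore gamma(2) = 32.1190 (to 4 decimal places).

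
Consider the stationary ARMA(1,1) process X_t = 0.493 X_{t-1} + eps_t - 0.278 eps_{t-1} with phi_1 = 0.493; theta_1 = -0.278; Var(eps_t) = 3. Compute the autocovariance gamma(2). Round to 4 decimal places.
\gamma(2) = 0.3625

Multiply the model equation by X_{t-k} and take expectations. With theta_0 = psi_0 = 1 and psi_j the MA(infinity) weights, this gives
  gamma(k) - sum_i phi_i gamma(k-i) = c_k,
  c_k = sigma^2 * sum_{j=k..q} theta_j psi_{j-k}   (c_k = 0 for k > q),
using gamma(-m) = gamma(m).
psi-weights needed (psi_j = theta_j + sum_i phi_i psi_{j-i}):
  psi_1 = theta_1 + phi_1 = -0.278 + (0.493) = 0.215
Right-hand sides:
  c_0 = sigma^2 (1 + theta_1 psi_1) = 3 * (1 + (-0.278)(0.215)) = 3 * 0.94023 = 2.82069
  c_1 = sigma^2 theta_1 = 3 * (-0.278) = -0.834
  c_2 = 0
Equations for k = 0 and k = 1 (AR order 1):
  gamma(0) = phi_1 gamma(1) + c_0
  gamma(1) = phi_1 gamma(0) + c_1
Substituting the second into the first: gamma(0) (1 - phi_1^2) = c_0 + phi_1 c_1, so
  gamma(0) = (c_0 + phi_1 c_1) / (1 - phi_1^2) = (2.82069 + (0.493)(-0.834)) / (1 - (0.493)^2) = 2.409528 / 0.756951 = 3.183202.
  gamma(1) = phi_1 gamma(0) + c_1 = (0.493)(3.183202) + (-0.834) = 0.735319.
For k = 2 (> q): gamma(2) = phi_1 gamma(1) = (0.493)(0.735319) = 0.362512.
Therefore gamma(2) = 0.3625 (to 4 decimal places).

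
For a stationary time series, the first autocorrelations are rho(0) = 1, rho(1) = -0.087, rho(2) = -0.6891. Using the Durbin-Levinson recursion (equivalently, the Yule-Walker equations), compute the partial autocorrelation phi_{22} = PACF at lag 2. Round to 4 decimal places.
\phi_{22} = -0.7020

The PACF at lag k is phi_{kk}, the last component of the solution
to the Yule-Walker system G_k phi = r_k where
  (G_k)_{ij} = rho(|i - j|), (r_k)_i = rho(i), i,j = 1..k.
Equivalently, Durbin-Levinson gives phi_{kk} iteratively:
  phi_{11} = rho(1)
  phi_{kk} = [rho(k) - sum_{j=1..k-1} phi_{k-1,j} rho(k-j)]
            / [1 - sum_{j=1..k-1} phi_{k-1,j} rho(j)],
  phi_{k,j} = phi_{k-1,j} - phi_{kk} phi_{k-1,k-j},  j = 1..k-1.
Step k = 1:
  phi_11 = rho(1) = -0.087.
Step k = 2:
  phi_22 = [rho(2) - phi_11 rho(1)] / [1 - phi_11 rho(1)] = [-0.6891 - (-0.087)(-0.087)] / [1 - (-0.087)(-0.087)]
         = -0.696669 / 0.992431 = -0.702.
Therefore phi_{22} = -0.7020.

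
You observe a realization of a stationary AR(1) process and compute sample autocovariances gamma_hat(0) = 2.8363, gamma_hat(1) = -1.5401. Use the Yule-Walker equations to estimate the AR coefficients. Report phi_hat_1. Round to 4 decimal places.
\hat\phi_{1} = -0.5430

The Yule-Walker equations for an AR(p) process read, in matrix form,
  Gamma_p phi = r_p,   with   (Gamma_p)_{ij} = gamma(|i - j|),
                       (r_p)_i = gamma(i),   i,j = 1..p.
Substitute the sample gammas (Toeplitz matrix and right-hand side of size 1):
  Gamma_p = [[2.8363]]
  r_p     = [-1.5401]
With p = 1 this is the single equation gamma(0) phi_1 = gamma(1):
  phi_hat_1 = gamma(1) / gamma(0) = -1.5401 / 2.8363 = -0.5430.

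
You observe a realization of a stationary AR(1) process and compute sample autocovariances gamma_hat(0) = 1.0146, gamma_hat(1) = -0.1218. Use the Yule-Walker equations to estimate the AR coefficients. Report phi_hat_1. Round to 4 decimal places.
\hat\phi_{1} = -0.1200

The Yule-Walker equations for an AR(p) process read, in matrix form,
  Gamma_p phi = r_p,   with   (Gamma_p)_{ij} = gamma(|i - j|),
                       (r_p)_i = gamma(i),   i,j = 1..p.
Substitute the sample gammas (Toeplitz matrix and right-hand side of size 1):
  Gamma_p = [[1.0146]]
  r_p     = [-0.1218]
With p = 1 this is the single equation gamma(0) phi_1 = gamma(1):
  phi_hat_1 = gamma(1) / gamma(0) = -0.1218 / 1.0146 = -0.1200.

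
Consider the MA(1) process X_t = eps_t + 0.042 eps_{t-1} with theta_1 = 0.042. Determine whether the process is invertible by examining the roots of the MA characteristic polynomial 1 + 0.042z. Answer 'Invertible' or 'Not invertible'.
\text{Invertible}

The MA(q) characteristic polynomial is P(z) = 1 + 0.042z.
Invertibility requires all roots to lie outside the unit circle, i.e. |z| > 1 for every root.
This is linear in z: 1 + (0.042) z = 0  =>  z = -1/(0.042) = -23.809524,  |z| = 23.809524.
Moduli of all roots: 23.8095.
All moduli strictly greater than 1? Yes.
Verdict: Invertible.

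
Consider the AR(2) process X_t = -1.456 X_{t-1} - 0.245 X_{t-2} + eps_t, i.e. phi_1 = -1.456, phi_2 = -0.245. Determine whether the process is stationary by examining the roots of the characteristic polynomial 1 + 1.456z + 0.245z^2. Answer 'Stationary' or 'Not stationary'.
\text{Not stationary}

The AR(p) characteristic polynomial is P(z) = 1 + 1.456z + 0.245z^2.
Stationarity requires all roots to lie outside the unit circle, i.e. |z| > 1 for every root.
Set 1 + (1.456) z + (0.245) z^2 = 0, i.e. a z^2 + b z + c = 0 with a = 0.245, b = 1.456, c = 1.
Discriminant D = b^2 - 4ac = (1.456)^2 - 4*(0.245)*1 = 2.119936 - (0.98) = 1.139936.
D >= 0, so the roots are real: z = (-b +/- sqrt(D)) / (2a) = (-1.456 +/- 1.067678) / (0.49).
  z_1 = (-1.456 + 1.067678) / (0.49) = -0.7925,   |z_1| = 0.7925.
  z_2 = (-1.456 - 1.067678) / (0.49) = -5.1504,   |z_2| = 5.1504.
Moduli of all roots: 0.7925, 5.1504.
All moduli strictly greater than 1? No.
Verdict: Not stationary.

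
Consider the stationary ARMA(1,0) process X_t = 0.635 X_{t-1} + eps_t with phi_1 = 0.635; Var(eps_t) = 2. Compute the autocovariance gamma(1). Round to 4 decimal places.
\gamma(1) = 2.1281

Multiply the model equation by X_{t-k} and take expectations. With theta_0 = psi_0 = 1 and psi_j the MA(infinity) weights, this gives
  gamma(k) - sum_i phi_i gamma(k-i) = c_k,
  c_k = sigma^2 * sum_{j=k..q} theta_j psi_{j-k}   (c_k = 0 for k > q),
using gamma(-m) = gamma(m).
Pure AR (q = 0): c_0 = sigma^2 = 2, c_k = 0 for k >= 1.
Equations for k = 0 and k = 1 (AR order 1):
  gamma(0) = phi_1 gamma(1) + c_0
  gamma(1) = phi_1 gamma(0) + c_1
Substituting the second into the first: gamma(0) (1 - phi_1^2) = c_0 + phi_1 c_1, so
  gamma(0) = c_0 / (1 - phi_1^2) = 2 / (1 - (0.635)^2) = 2 / 0.596775 = 3.351347.
  gamma(1) = phi_1 gamma(0) = (0.635)(3.351347) = 2.128105.
Therefore gamma(1) = 2.1281 (to 4 decimal places).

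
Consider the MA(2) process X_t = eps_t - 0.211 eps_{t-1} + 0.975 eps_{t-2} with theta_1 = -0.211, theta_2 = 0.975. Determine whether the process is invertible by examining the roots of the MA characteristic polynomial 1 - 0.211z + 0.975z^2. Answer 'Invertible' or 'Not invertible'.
\text{Invertible}

The MA(q) characteristic polynomial is P(z) = 1 - 0.211z + 0.975z^2.
Invertibility requires all roots to lie outside the unit circle, i.e. |z| > 1 for every root.
Set 1 + (-0.211) z + (0.975) z^2 = 0, i.e. a z^2 + b z + c = 0 with a = 0.975, b = -0.211, c = 1.
Discriminant D = b^2 - 4ac = (-0.211)^2 - 4*(0.975)*1 = 0.044521 - (3.9) = -3.855479.
D < 0, so the roots are the complex-conjugate pair z = (-b +/- i sqrt(-D)) / (2a) = 0.1082 +/- 1.0069i.
For a conjugate pair |z|^2 = z * conj(z) = (product of roots) = c/a = 1/(0.975) = 1.025641, so |z| = sqrt(1.025641) = 1.0127 for both roots.
Moduli of all roots: 1.0127, 1.0127.
All moduli strictly greater than 1? Yes.
Verdict: Invertible.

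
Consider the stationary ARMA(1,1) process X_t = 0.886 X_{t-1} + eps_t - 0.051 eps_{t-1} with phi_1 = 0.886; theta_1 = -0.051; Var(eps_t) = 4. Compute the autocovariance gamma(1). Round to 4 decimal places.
\gamma(1) = 14.8326

Multiply the model equation by X_{t-k} and take expectations. With theta_0 = psi_0 = 1 and psi_j the MA(infinity) weights, this gives
  gamma(k) - sum_i phi_i gamma(k-i) = c_k,
  c_k = sigma^2 * sum_{j=k..q} theta_j psi_{j-k}   (c_k = 0 for k > q),
using gamma(-m) = gamma(m).
psi-weights needed (psi_j = theta_j + sum_i phi_i psi_{j-i}):
  psi_1 = theta_1 + phi_1 = -0.051 + (0.886) = 0.835
Right-hand sides:
  c_0 = sigma^2 (1 + theta_1 psi_1) = 4 * (1 + (-0.051)(0.835)) = 4 * 0.957415 = 3.82966
  c_1 = sigma^2 theta_1 = 4 * (-0.051) = -0.204
  c_2 = 0
Equations for k = 0 and k = 1 (AR order 1):
  gamma(0) = phi_1 gamma(1) + c_0
  gamma(1) = phi_1 gamma(0) + c_1
Substituting the second into the first: gamma(0) (1 - phi_1^2) = c_0 + phi_1 c_1, so
  gamma(0) = (c_0 + phi_1 c_1) / (1 - phi_1^2) = (3.82966 + (0.886)(-0.204)) / (1 - (0.886)^2) = 3.648916 / 0.215004 = 16.971387.
  gamma(1) = phi_1 gamma(0) + c_1 = (0.886)(16.971387) + (-0.204) = 14.832649.
Therefore gamma(1) = 14.8326 (to 4 decimal places).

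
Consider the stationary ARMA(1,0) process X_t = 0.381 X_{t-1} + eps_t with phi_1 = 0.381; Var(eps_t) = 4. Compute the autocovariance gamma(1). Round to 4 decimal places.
\gamma(1) = 1.7828

Multiply the model equation by X_{t-k} and take expectations. With theta_0 = psi_0 = 1 and psi_j the MA(infinity) weights, this gives
  gamma(k) - sum_i phi_i gamma(k-i) = c_k,
  c_k = sigma^2 * sum_{j=k..q} theta_j psi_{j-k}   (c_k = 0 for k > q),
using gamma(-m) = gamma(m).
Pure AR (q = 0): c_0 = sigma^2 = 4, c_k = 0 for k >= 1.
Equations for k = 0 and k = 1 (AR order 1):
  gamma(0) = phi_1 gamma(1) + c_0
  gamma(1) = phi_1 gamma(0) + c_1
Substituting the second into the first: gamma(0) (1 - phi_1^2) = c_0 + phi_1 c_1, so
  gamma(0) = c_0 / (1 - phi_1^2) = 4 / (1 - (0.381)^2) = 4 / 0.854839 = 4.679244.
  gamma(1) = phi_1 gamma(0) = (0.381)(4.679244) = 1.782792.
Therefore gamma(1) = 1.7828 (to 4 decimal places).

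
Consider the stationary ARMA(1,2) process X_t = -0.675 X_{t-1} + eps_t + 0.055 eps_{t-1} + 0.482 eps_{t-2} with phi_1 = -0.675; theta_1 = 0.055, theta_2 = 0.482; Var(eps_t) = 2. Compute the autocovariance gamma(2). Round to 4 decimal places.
\gamma(2) = 3.9121

Multiply the model equation by X_{t-k} and take expectations. With theta_0 = psi_0 = 1 and psi_j the MA(infinity) weights, this gives
  gamma(k) - sum_i phi_i gamma(k-i) = c_k,
  c_k = sigma^2 * sum_{j=k..q} theta_j psi_{j-k}   (c_k = 0 for k > q),
using gamma(-m) = gamma(m).
psi-weights needed (psi_j = theta_j + sum_i phi_i psi_{j-i}):
  psi_1 = theta_1 + phi_1 = 0.055 + (-0.675) = -0.62
  psi_2 = theta_2 + phi_1 psi_1 = 0.482 + (-0.675)(-0.62) = 0.9005
Right-hand sides:
  c_0 = sigma^2 (1 + theta_1 psi_1 + theta_2 psi_2) = 2 * (1 + (0.055)(-0.62) + (0.482)(0.9005)) = 2 * 1.399941 = 2.799882
  c_1 = sigma^2 (theta_1 + theta_2 psi_1) = 2 * (0.055 + (0.482)(-0.62)) = -0.48768
  c_2 = sigma^2 theta_2 = 2 * (0.482) = 0.964
Equations for k = 0 and k = 1 (AR order 1):
  gamma(0) = phi_1 gamma(1) + c_0
  gamma(1) = phi_1 gamma(0) + c_1
Substituting the second into the first: gamma(0) (1 - phi_1^2) = c_0 + phi_1 c_1, so
  gamma(0) = (c_0 + phi_1 c_1) / (1 - phi_1^2) = (2.799882 + (-0.675)(-0.48768)) / (1 - (-0.675)^2) = 3.129066 / 0.544375 = 5.747997.
  gamma(1) = phi_1 gamma(0) + c_1 = (-0.675)(5.747997) + (-0.48768) = -4.367578.
For k = 2: gamma(2) = phi_1 gamma(1) + c_2
  = (-0.675)(-4.367578) + (0.964) = 3.912115.
Therefore gamma(2) = 3.9121 (to 4 decimal places).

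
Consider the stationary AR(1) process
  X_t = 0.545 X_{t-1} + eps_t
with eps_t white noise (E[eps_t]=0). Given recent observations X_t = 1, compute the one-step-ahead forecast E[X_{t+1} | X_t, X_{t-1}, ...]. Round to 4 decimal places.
E[X_{t+1} \mid \mathcal F_t] = 0.5450

For an AR(p) model X_t = c + sum_i phi_i X_{t-i} + eps_t, the
one-step-ahead conditional mean is
  E[X_{t+1} | X_t, ...] = c + sum_i phi_i X_{t+1-i}.
Substitute known values:
  E[X_{t+1} | ...] = (0.545) * (1)
                   = 0.5450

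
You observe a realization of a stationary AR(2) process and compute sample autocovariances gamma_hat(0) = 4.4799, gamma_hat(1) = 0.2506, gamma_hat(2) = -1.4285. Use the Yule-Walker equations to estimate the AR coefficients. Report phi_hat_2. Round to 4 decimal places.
\hat\phi_{2} = -0.3230

The Yule-Walker equations for an AR(p) process read, in matrix form,
  Gamma_p phi = r_p,   with   (Gamma_p)_{ij} = gamma(|i - j|),
                       (r_p)_i = gamma(i),   i,j = 1..p.
Substitute the sample gammas (Toeplitz matrix and right-hand side of size 2):
  Gamma_p = [[4.4799, 0.2506], [0.2506, 4.4799]]
  r_p     = [0.2506, -1.4285]
Written out:
  4.4799 phi_1 + 0.2506 phi_2 = 0.2506
  0.2506 phi_1 + 4.4799 phi_2 = -1.4285
Solve by Cramer's rule:
  det = gamma(0)^2 - gamma(1)^2 = (4.4799)^2 - (0.2506)^2 = 20.06950401 - 0.06280036 = 20.00670365
  phi_hat_1 = [gamma(1) gamma(0) - gamma(1) gamma(2)] / det = [(0.2506)(4.4799) - (0.2506)(-1.4285)] / 20.00670365 = 1.48064504 / 20.00670365 = 0.074
  phi_hat_2 = [gamma(0) gamma(2) - gamma(1)^2] / det = [(4.4799)(-1.4285) - (0.2506)^2] / 20.00670365 = -6.46233751 / 20.00670365 = -0.323
So phi_hat = [0.0740, -0.3230].
Therefore phi_hat_2 = -0.3230.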